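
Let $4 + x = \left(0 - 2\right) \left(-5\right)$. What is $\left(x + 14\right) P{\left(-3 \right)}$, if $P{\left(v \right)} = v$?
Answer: $-60$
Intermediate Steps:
$x = 6$ ($x = -4 + \left(0 - 2\right) \left(-5\right) = -4 - -10 = -4 + 10 = 6$)
$\left(x + 14\right) P{\left(-3 \right)} = \left(6 + 14\right) \left(-3\right) = 20 \left(-3\right) = -60$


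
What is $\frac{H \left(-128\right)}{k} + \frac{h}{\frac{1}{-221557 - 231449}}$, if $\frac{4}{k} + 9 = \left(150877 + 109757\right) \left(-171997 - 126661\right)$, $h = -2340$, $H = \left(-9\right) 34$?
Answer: $-762212422506312$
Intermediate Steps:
$H = -306$
$k = - \frac{4}{77840429181}$ ($k = \frac{4}{-9 + \left(150877 + 109757\right) \left(-171997 - 126661\right)} = \frac{4}{-9 + 260634 \left(-298658\right)} = \frac{4}{-9 - 77840429172} = \frac{4}{-77840429181} = 4 \left(- \frac{1}{77840429181}\right) = - \frac{4}{77840429181} \approx -5.1387 \cdot 10^{-11}$)
$\frac{H \left(-128\right)}{k} + \frac{h}{\frac{1}{-221557 - 231449}} = \frac{\left(-306\right) \left(-128\right)}{- \frac{4}{77840429181}} - \frac{2340}{\frac{1}{-221557 - 231449}} = 39168 \left(- \frac{77840429181}{4}\right) - \frac{2340}{\frac{1}{-453006}} = -762213482540352 - \frac{2340}{- \frac{1}{453006}} = -762213482540352 - -1060034040 = -762213482540352 + 1060034040 = -762212422506312$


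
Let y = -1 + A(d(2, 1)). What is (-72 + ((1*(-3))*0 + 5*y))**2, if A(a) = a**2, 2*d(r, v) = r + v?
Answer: 69169/16 ≈ 4323.1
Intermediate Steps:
d(r, v) = r/2 + v/2 (d(r, v) = (r + v)/2 = r/2 + v/2)
y = 5/4 (y = -1 + ((1/2)*2 + (1/2)*1)**2 = -1 + (1 + 1/2)**2 = -1 + (3/2)**2 = -1 + 9/4 = 5/4 ≈ 1.2500)
(-72 + ((1*(-3))*0 + 5*y))**2 = (-72 + ((1*(-3))*0 + 5*(5/4)))**2 = (-72 + (-3*0 + 25/4))**2 = (-72 + (0 + 25/4))**2 = (-72 + 25/4)**2 = (-263/4)**2 = 69169/16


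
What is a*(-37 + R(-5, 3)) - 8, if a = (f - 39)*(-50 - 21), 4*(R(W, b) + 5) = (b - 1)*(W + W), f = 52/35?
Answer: -4381761/35 ≈ -1.2519e+5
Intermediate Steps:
f = 52/35 (f = 52*(1/35) = 52/35 ≈ 1.4857)
R(W, b) = -5 + W*(-1 + b)/2 (R(W, b) = -5 + ((b - 1)*(W + W))/4 = -5 + ((-1 + b)*(2*W))/4 = -5 + (2*W*(-1 + b))/4 = -5 + W*(-1 + b)/2)
a = 93223/35 (a = (52/35 - 39)*(-50 - 21) = -1313/35*(-71) = 93223/35 ≈ 2663.5)
a*(-37 + R(-5, 3)) - 8 = 93223*(-37 + (-5 - ½*(-5) + (½)*(-5)*3))/35 - 8 = 93223*(-37 + (-5 + 5/2 - 15/2))/35 - 8 = 93223*(-37 - 10)/35 - 8 = (93223/35)*(-47) - 8 = -4381481/35 - 8 = -4381761/35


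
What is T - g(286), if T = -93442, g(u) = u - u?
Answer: -93442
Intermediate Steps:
g(u) = 0
T - g(286) = -93442 - 1*0 = -93442 + 0 = -93442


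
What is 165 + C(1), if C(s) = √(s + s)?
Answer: 165 + √2 ≈ 166.41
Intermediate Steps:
C(s) = √2*√s (C(s) = √(2*s) = √2*√s)
165 + C(1) = 165 + √2*√1 = 165 + √2*1 = 165 + √2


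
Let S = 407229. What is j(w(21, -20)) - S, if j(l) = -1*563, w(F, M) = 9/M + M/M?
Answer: -407792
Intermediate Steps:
w(F, M) = 1 + 9/M (w(F, M) = 9/M + 1 = 1 + 9/M)
j(l) = -563
j(w(21, -20)) - S = -563 - 1*407229 = -563 - 407229 = -407792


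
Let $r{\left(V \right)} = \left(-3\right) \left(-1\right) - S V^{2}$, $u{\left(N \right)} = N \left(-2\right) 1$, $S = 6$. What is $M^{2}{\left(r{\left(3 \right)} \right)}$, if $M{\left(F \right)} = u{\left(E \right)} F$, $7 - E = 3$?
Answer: $166464$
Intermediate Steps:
$E = 4$ ($E = 7 - 3 = 4$)
$u{\left(N \right)} = - 2 N$ ($u{\left(N \right)} = - 2 N 1 = - 2 N$)
$r{\left(V \right)} = 3 - 6 V^{2}$ ($r{\left(V \right)} = \left(-3\right) \left(-1\right) - 6 V^{2} = 3 - 6 V^{2}$)
$M{\left(F \right)} = - 8 F$ ($M{\left(F \right)} = \left(-2\right) 4 F = - 8 F$)
$M^{2}{\left(r{\left(3 \right)} \right)} = \left(- 8 \left(3 - 6 \cdot 3^{2}\right)\right)^{2} = \left(- 8 \left(3 - 54\right)\right)^{2} = \left(\left(-8\right) \left(-51\right)\right)^{2} = 408^{2} = 166464$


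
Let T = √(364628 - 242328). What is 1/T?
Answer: √1223/12230 ≈ 0.0028595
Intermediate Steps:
T = 10*√1223 (T = √122300 = 10*√1223 ≈ 349.71)
1/T = 1/(10*√1223) = √1223/12230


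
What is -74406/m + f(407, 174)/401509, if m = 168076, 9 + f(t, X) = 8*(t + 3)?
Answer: -14662451029/33742013342 ≈ -0.43455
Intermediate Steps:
f(t, X) = 15 + 8*t (f(t, X) = -9 + 8*(t + 3) = -9 + 8*(3 + t) = -9 + (24 + 8*t) = 15 + 8*t)
-74406/m + f(407, 174)/401509 = -74406/168076 + (15 + 8*407)/401509 = -74406*1/168076 + (15 + 3256)*(1/401509) = -37203/84038 + 3271*(1/401509) = -37203/84038 + 3271/401509 = -14662451029/33742013342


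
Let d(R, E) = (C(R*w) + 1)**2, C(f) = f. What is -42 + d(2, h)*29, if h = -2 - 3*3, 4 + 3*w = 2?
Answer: -349/9 ≈ -38.778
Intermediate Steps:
w = -2/3 (w = -4/3 + (1/3)*2 = -4/3 + 2/3 = -2/3 ≈ -0.66667)
h = -11 (h = -2 - 9 = -11)
d(R, E) = (1 - 2*R/3)**2 (d(R, E) = (R*(-2/3) + 1)**2 = (-2*R/3 + 1)**2 = (1 - 2*R/3)**2)
-42 + d(2, h)*29 = -42 + ((3 - 2*2)**2/9)*29 = -42 + ((3 - 4)**2/9)*29 = -42 + ((1/9)*(-1)**2)*29 = -42 + ((1/9)*1)*29 = -42 + (1/9)*29 = -42 + 29/9 = -349/9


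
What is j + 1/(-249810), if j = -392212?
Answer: -97978479721/249810 ≈ -3.9221e+5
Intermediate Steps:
j + 1/(-249810) = -392212 + 1/(-249810) = -392212 - 1/249810 = -97978479721/249810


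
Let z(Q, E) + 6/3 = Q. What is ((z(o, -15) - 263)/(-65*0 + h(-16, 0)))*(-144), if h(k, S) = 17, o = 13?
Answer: 36288/17 ≈ 2134.6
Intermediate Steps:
z(Q, E) = -2 + Q
((z(o, -15) - 263)/(-65*0 + h(-16, 0)))*(-144) = (((-2 + 13) - 263)/(-65*0 + 17))*(-144) = ((11 - 263)/(0 + 17))*(-144) = -252/17*(-144) = 36288/17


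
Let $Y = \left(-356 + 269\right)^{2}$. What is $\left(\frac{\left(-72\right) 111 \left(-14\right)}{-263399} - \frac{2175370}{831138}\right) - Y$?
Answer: $- \frac{828839206731226}{109460459031} \approx -7572.0$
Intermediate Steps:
$Y = 7569$ ($Y = \left(-87\right)^{2} = 7569$)
$\left(\frac{\left(-72\right) 111 \left(-14\right)}{-263399} - \frac{2175370}{831138}\right) - Y = \left(\frac{\left(-72\right) 111 \left(-14\right)}{-263399} - \frac{2175370}{831138}\right) - 7569 = \left(\left(-7992\right) \left(-14\right) \left(- \frac{1}{263399}\right) - \frac{1087685}{415569}\right) - 7569 = \left(111888 \left(- \frac{1}{263399}\right) - \frac{1087685}{415569}\right) - 7569 = \left(- \frac{111888}{263399} - \frac{1087685}{415569}\right) - 7569 = - \frac{332992325587}{109460459031} - 7569 = - \frac{828839206731226}{109460459031}$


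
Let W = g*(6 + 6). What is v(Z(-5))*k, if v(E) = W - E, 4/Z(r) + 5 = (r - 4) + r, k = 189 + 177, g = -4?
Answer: -332328/19 ≈ -17491.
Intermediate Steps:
k = 366
W = -48 (W = -4*(6 + 6) = -4*12 = -48)
Z(r) = 4/(-9 + 2*r) (Z(r) = 4/(-5 + ((r - 4) + r)) = 4/(-5 + ((-4 + r) + r)) = 4/(-5 + (-4 + 2*r)) = 4/(-9 + 2*r))
v(E) = -48 - E
v(Z(-5))*k = (-48 - 4/(-9 + 2*(-5)))*366 = (-48 - 4/(-9 - 10))*366 = (-48 - 4/(-19))*366 = (-48 - 4*(-1)/19)*366 = (-48 - 1*(-4/19))*366 = (-48 + 4/19)*366 = -908/19*366 = -332328/19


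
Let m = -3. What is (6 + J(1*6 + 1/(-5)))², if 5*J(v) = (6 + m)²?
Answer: 1521/25 ≈ 60.840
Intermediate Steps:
J(v) = 9/5 (J(v) = (6 - 3)²/5 = (⅕)*3² = (⅕)*9 = 9/5)
(6 + J(1*6 + 1/(-5)))² = (6 + 9/5)² = (39/5)² = 1521/25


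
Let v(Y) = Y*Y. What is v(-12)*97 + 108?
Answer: 14076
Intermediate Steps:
v(Y) = Y**2
v(-12)*97 + 108 = (-12)**2*97 + 108 = 144*97 + 108 = 13968 + 108 = 14076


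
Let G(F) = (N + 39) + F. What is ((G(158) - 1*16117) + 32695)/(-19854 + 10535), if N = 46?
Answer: -16821/9319 ≈ -1.8050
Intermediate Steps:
G(F) = 85 + F (G(F) = (46 + 39) + F = 85 + F)
((G(158) - 1*16117) + 32695)/(-19854 + 10535) = (((85 + 158) - 1*16117) + 32695)/(-19854 + 10535) = ((243 - 16117) + 32695)/(-9319) = (-15874 + 32695)*(-1/9319) = 16821*(-1/9319) = -16821/9319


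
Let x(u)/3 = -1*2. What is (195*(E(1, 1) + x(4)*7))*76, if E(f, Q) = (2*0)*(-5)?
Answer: -622440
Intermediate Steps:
x(u) = -6 (x(u) = 3*(-1*2) = 3*(-2) = -6)
E(f, Q) = 0 (E(f, Q) = 0*(-5) = 0)
(195*(E(1, 1) + x(4)*7))*76 = (195*(0 - 6*7))*76 = (195*(0 - 42))*76 = (195*(-42))*76 = -8190*76 = -622440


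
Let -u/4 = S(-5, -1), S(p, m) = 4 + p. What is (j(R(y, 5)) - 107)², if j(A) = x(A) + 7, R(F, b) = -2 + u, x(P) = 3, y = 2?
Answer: 9409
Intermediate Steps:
u = 4 (u = -4*(4 - 5) = -4*(-1) = 4)
R(F, b) = 2 (R(F, b) = -2 + 4 = 2)
j(A) = 10 (j(A) = 3 + 7 = 10)
(j(R(y, 5)) - 107)² = (10 - 107)² = (-97)² = 9409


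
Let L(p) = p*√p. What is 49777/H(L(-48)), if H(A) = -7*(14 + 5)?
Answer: -7111/19 ≈ -374.26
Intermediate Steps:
L(p) = p^(3/2)
H(A) = -133 (H(A) = -7*19 = -133)
49777/H(L(-48)) = 49777/(-133) = 49777*(-1/133) = -7111/19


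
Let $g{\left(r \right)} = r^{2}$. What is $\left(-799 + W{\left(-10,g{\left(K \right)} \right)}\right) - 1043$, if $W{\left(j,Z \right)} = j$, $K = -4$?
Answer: $-1852$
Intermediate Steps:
$\left(-799 + W{\left(-10,g{\left(K \right)} \right)}\right) - 1043 = \left(-799 - 10\right) - 1043 = -809 - 1043 = -1852$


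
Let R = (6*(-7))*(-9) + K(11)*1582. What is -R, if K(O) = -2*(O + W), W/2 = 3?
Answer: 53410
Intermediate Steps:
W = 6 (W = 2*3 = 6)
K(O) = -12 - 2*O (K(O) = -2*(O + 6) = -2*(6 + O) = -12 - 2*O)
R = -53410 (R = (6*(-7))*(-9) + (-12 - 2*11)*1582 = -42*(-9) + (-12 - 22)*1582 = 378 - 34*1582 = 378 - 53788 = -53410)
-R = -1*(-53410) = 53410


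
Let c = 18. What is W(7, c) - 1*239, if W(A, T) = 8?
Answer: -231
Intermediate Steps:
W(7, c) - 1*239 = 8 - 1*239 = 8 - 239 = -231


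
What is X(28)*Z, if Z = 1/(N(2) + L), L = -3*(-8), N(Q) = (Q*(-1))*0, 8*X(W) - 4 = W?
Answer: ⅙ ≈ 0.16667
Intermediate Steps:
X(W) = ½ + W/8
N(Q) = 0 (N(Q) = -Q*0 = 0)
L = 24
Z = 1/24 (Z = 1/(0 + 24) = 1/24 ≈ 0.041667)
X(28)*Z = (½ + (⅛)*28)*(1/24) = (½ + 7/2)*(1/24) = 4*(1/24) = ⅙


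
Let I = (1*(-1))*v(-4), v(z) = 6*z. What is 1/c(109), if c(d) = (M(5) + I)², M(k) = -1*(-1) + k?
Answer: 1/900 ≈ 0.0011111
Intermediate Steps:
M(k) = 1 + k
I = 24 (I = (1*(-1))*(6*(-4)) = -1*(-24) = 24)
c(d) = 900 (c(d) = ((1 + 5) + 24)² = (6 + 24)² = 30² = 900)
1/c(109) = 1/900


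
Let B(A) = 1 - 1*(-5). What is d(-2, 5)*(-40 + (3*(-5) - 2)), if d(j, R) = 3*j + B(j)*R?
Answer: -1368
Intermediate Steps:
B(A) = 6 (B(A) = 1 + 5 = 6)
d(j, R) = 3*j + 6*R
d(-2, 5)*(-40 + (3*(-5) - 2)) = (3*(-2) + 6*5)*(-40 + (3*(-5) - 2)) = (-6 + 30)*(-40 + (-15 - 2)) = 24*(-40 - 17) = 24*(-57) = -1368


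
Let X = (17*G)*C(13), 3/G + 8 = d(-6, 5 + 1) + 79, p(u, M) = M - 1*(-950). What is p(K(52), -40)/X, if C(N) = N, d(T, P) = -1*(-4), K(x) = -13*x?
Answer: 1750/17 ≈ 102.94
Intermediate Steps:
d(T, P) = 4
p(u, M) = 950 + M (p(u, M) = M + 950 = 950 + M)
G = 1/25 (G = 3/(-8 + (4 + 79)) = 3/(-8 + 83) = 3/75 = 3*(1/75) = 1/25 ≈ 0.040000)
X = 221/25 (X = (17*(1/25))*13 = (17/25)*13 = 221/25 ≈ 8.8400)
p(K(52), -40)/X = (950 - 40)/(221/25) = 910*(25/221) = 1750/17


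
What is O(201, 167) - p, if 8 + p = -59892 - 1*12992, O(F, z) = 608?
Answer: 73500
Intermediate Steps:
p = -72892 (p = -8 + (-59892 - 1*12992) = -8 + (-59892 - 12992) = -8 - 72884 = -72892)
O(201, 167) - p = 608 - 1*(-72892) = 608 + 72892 = 73500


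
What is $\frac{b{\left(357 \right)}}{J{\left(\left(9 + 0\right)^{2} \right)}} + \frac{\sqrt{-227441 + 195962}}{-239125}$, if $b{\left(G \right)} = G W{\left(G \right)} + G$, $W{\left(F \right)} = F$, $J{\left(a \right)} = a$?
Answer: $\frac{42602}{27} - \frac{i \sqrt{31479}}{239125} \approx 1577.9 - 0.00074197 i$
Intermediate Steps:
$b{\left(G \right)} = G + G^{2}$ ($b{\left(G \right)} = G G + G = G^{2} + G = G + G^{2}$)
$\frac{b{\left(357 \right)}}{J{\left(\left(9 + 0\right)^{2} \right)}} + \frac{\sqrt{-227441 + 195962}}{-239125} = \frac{357 \left(1 + 357\right)}{\left(9 + 0\right)^{2}} + \frac{\sqrt{-227441 + 195962}}{-239125} = \frac{357 \cdot 358}{9^{2}} + \sqrt{-31479} \left(- \frac{1}{239125}\right) = \frac{127806}{81} + i \sqrt{31479} \left(- \frac{1}{239125}\right) = 127806 \cdot \frac{1}{81} - \frac{i \sqrt{31479}}{239125} = \frac{42602}{27} - \frac{i \sqrt{31479}}{239125}$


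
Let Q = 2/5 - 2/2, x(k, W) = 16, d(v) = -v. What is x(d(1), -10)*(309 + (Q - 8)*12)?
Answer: 16464/5 ≈ 3292.8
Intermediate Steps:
Q = -⅗ (Q = 2*(⅕) - 2*½ = ⅖ - 1 = -⅗ ≈ -0.60000)
x(d(1), -10)*(309 + (Q - 8)*12) = 16*(309 + (-⅗ - 8)*12) = 16*(309 - 43/5*12) = 16*(309 - 516/5) = 16*(1029/5) = 16464/5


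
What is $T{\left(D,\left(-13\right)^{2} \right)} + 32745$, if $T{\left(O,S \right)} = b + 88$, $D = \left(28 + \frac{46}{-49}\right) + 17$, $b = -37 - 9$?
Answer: $32787$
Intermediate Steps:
$b = -46$ ($b = -37 - 9 = -46$)
$D = \frac{2159}{49}$ ($D = \left(28 + 46 \left(- \frac{1}{49}\right)\right) + 17 = \left(28 - \frac{46}{49}\right) + 17 = \frac{1326}{49} + 17 = \frac{2159}{49} \approx 44.061$)
$T{\left(O,S \right)} = 42$ ($T{\left(O,S \right)} = -46 + 88 = 42$)
$T{\left(D,\left(-13\right)^{2} \right)} + 32745 = 42 + 32745 = 32787$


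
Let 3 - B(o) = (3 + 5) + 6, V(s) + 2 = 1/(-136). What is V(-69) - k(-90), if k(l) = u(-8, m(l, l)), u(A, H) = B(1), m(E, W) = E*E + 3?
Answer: 1223/136 ≈ 8.9926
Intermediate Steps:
V(s) = -273/136 (V(s) = -2 + 1/(-136) = -2 - 1/136 = -273/136)
m(E, W) = 3 + E² (m(E, W) = E² + 3 = 3 + E²)
B(o) = -11 (B(o) = 3 - ((3 + 5) + 6) = 3 - (8 + 6) = 3 - 1*14 = 3 - 14 = -11)
u(A, H) = -11
k(l) = -11
V(-69) - k(-90) = -273/136 - 1*(-11) = -273/136 + 11 = 1223/136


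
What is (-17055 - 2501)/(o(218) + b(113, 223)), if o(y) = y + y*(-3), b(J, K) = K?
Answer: 19556/213 ≈ 91.812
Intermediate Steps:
o(y) = -2*y (o(y) = y - 3*y = -2*y)
(-17055 - 2501)/(o(218) + b(113, 223)) = (-17055 - 2501)/(-2*218 + 223) = -19556/(-436 + 223) = -19556/(-213) = -19556*(-1/213) = 19556/213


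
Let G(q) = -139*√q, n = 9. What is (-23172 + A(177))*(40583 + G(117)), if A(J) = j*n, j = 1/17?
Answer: -15986252445/17 + 164262555*√13/17 ≈ -9.0553e+8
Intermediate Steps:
j = 1/17 (j = 1*(1/17) = 1/17 ≈ 0.058824)
A(J) = 9/17 (A(J) = (1/17)*9 = 9/17)
(-23172 + A(177))*(40583 + G(117)) = (-23172 + 9/17)*(40583 - 417*√13) = -393915*(40583 - 417*√13)/17 = -15986252445/17 + 164262555*√13/17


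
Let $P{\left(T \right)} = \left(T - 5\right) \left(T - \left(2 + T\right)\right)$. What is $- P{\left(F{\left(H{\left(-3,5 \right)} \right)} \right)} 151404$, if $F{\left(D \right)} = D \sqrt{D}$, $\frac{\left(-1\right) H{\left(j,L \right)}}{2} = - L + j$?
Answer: $17865672$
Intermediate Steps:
$H{\left(j,L \right)} = - 2 j + 2 L$ ($H{\left(j,L \right)} = - 2 \left(- L + j\right) = - 2 \left(j - L\right) = - 2 j + 2 L$)
$F{\left(D \right)} = D^{\frac{3}{2}}$
$P{\left(T \right)} = 10 - 2 T$ ($P{\left(T \right)} = \left(-5 + T\right) \left(-2\right) = 10 - 2 T$)
$- P{\left(F{\left(H{\left(-3,5 \right)} \right)} \right)} 151404 = - (10 - 2 \left(\left(-2\right) \left(-3\right) + 2 \cdot 5\right)^{\frac{3}{2}}) 151404 = - (10 - 2 \left(6 + 10\right)^{\frac{3}{2}}) 151404 = - (10 - 2 \cdot 16^{\frac{3}{2}}) 151404 = - (10 - 128) 151404 = \left(-1\right) \left(-118\right) 151404 = 118 \cdot 151404 = 17865672$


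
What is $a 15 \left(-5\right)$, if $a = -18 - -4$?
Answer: $1050$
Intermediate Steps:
$a = -14$ ($a = -18 + 4 = -14$)
$a 15 \left(-5\right) = \left(-14\right) 15 \left(-5\right) = \left(-210\right) \left(-5\right) = 1050$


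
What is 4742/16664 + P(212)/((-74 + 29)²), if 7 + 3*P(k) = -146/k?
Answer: 152001487/536539140 ≈ 0.28330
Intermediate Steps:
P(k) = -7/3 - 146/(3*k) (P(k) = -7/3 + (-146/k)/3 = -7/3 - 146/(3*k))
4742/16664 + P(212)/((-74 + 29)²) = 4742/16664 + ((⅓)*(-146 - 7*212)/212)/((-74 + 29)²) = 4742*(1/16664) + ((⅓)*(1/212)*(-146 - 1484))/((-45)²) = 2371/8332 + ((⅓)*(1/212)*(-1630))/2025 = 2371/8332 - 815/318*1/2025 = 2371/8332 - 163/128790 = 152001487/536539140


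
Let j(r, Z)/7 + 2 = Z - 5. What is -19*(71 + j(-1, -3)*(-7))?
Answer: -10659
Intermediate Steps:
j(r, Z) = -49 + 7*Z (j(r, Z) = -14 + 7*(Z - 5) = -14 + 7*(-5 + Z) = -14 + (-35 + 7*Z) = -49 + 7*Z)
-19*(71 + j(-1, -3)*(-7)) = -19*(71 + (-49 + 7*(-3))*(-7)) = -19*(71 + (-49 - 21)*(-7)) = -19*(71 - 70*(-7)) = -19*(71 + 490) = -19*561 = -10659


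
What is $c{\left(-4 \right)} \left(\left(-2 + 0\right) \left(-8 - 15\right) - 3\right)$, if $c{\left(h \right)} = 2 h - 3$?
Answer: $-473$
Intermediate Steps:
$c{\left(h \right)} = -3 + 2 h$
$c{\left(-4 \right)} \left(\left(-2 + 0\right) \left(-8 - 15\right) - 3\right) = \left(-3 + 2 \left(-4\right)\right) \left(\left(-2 + 0\right) \left(-8 - 15\right) - 3\right) = \left(-3 - 8\right) \left(\left(-2\right) \left(-23\right) - 3\right) = - 11 \left(46 - 3\right) = \left(-11\right) 43 = -473$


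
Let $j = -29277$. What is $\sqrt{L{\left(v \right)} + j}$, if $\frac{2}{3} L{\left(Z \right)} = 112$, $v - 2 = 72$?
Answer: $i \sqrt{29109} \approx 170.61 i$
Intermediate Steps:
$v = 74$ ($v = 2 + 72 = 74$)
$L{\left(Z \right)} = 168$ ($L{\left(Z \right)} = \frac{3}{2} \cdot 112 = 168$)
$\sqrt{L{\left(v \right)} + j} = \sqrt{168 - 29277} = \sqrt{-29109} = i \sqrt{29109}$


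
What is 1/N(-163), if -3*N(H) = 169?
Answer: -3/169 ≈ -0.017751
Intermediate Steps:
N(H) = -169/3 (N(H) = -1/3*169 = -169/3)
1/N(-163) = 1/(-169/3) = -3/169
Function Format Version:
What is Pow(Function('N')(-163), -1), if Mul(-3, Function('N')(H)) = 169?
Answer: Rational(-3, 169) ≈ -0.017751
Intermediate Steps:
Function('N')(H) = Rational(-169, 3) (Function('N')(H) = Mul(Rational(-1, 3), 169) = Rational(-169, 3))
Pow(Function('N')(-163), -1) = Pow(Rational(-169, 3), -1) = Rational(-3, 169)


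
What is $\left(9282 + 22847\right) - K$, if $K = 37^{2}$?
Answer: $30760$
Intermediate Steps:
$K = 1369$
$\left(9282 + 22847\right) - K = \left(9282 + 22847\right) - 1369 = 32129 - 1369 = 30760$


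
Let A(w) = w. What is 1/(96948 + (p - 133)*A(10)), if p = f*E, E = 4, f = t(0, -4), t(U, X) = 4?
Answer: 1/95778 ≈ 1.0441e-5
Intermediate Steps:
f = 4
p = 16 (p = 4*4 = 16)
1/(96948 + (p - 133)*A(10)) = 1/(96948 + (16 - 133)*10) = 1/(96948 - 117*10) = 1/(96948 - 1170) = 1/95778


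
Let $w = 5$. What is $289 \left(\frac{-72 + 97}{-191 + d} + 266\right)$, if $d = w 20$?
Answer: $\frac{6988309}{91} \approx 76795.0$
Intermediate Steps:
$d = 100$ ($d = 5 \cdot 20 = 100$)
$289 \left(\frac{-72 + 97}{-191 + d} + 266\right) = 289 \left(\frac{-72 + 97}{-191 + 100} + 266\right) = 289 \left(\frac{25}{-91} + 266\right) = 289 \left(25 \left(- \frac{1}{91}\right) + 266\right) = 289 \left(- \frac{25}{91} + 266\right) = 289 \cdot \frac{24181}{91} = \frac{6988309}{91}$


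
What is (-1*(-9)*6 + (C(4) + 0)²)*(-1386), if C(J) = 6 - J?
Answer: -80388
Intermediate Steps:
(-1*(-9)*6 + (C(4) + 0)²)*(-1386) = (-1*(-9)*6 + ((6 - 1*4) + 0)²)*(-1386) = (9*6 + ((6 - 4) + 0)²)*(-1386) = (54 + (2 + 0)²)*(-1386) = (54 + 2²)*(-1386) = (54 + 4)*(-1386) = 58*(-1386) = -80388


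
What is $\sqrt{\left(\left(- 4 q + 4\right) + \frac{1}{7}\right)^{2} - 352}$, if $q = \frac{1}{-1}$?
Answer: $\frac{i \sqrt{13999}}{7} \approx 16.902 i$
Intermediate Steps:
$q = -1$
$\sqrt{\left(\left(- 4 q + 4\right) + \frac{1}{7}\right)^{2} - 352} = \sqrt{\left(\left(\left(-4\right) \left(-1\right) + 4\right) + \frac{1}{7}\right)^{2} - 352} = \sqrt{\left(\left(4 + 4\right) + \frac{1}{7}\right)^{2} - 352} = \sqrt{\left(8 + \frac{1}{7}\right)^{2} - 352} = \sqrt{\left(\frac{57}{7}\right)^{2} - 352} = \sqrt{\frac{3249}{49} - 352} = \sqrt{- \frac{13999}{49}} = \frac{i \sqrt{13999}}{7}$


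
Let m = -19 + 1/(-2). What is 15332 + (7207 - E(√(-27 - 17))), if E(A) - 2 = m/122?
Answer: 5499067/244 ≈ 22537.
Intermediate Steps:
m = -39/2 (m = -19 - ½ = -39/2 ≈ -19.500)
E(A) = 449/244 (E(A) = 2 - 39/2/122 = 2 - 39/2*1/122 = 2 - 39/244 = 449/244)
15332 + (7207 - E(√(-27 - 17))) = 15332 + (7207 - 1*449/244) = 15332 + (7207 - 449/244) = 15332 + 1758059/244 = 5499067/244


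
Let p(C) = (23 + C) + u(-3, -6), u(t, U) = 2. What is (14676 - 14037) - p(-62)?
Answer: 676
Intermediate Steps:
p(C) = 25 + C (p(C) = (23 + C) + 2 = 25 + C)
(14676 - 14037) - p(-62) = (14676 - 14037) - (25 - 62) = 639 - 1*(-37) = 639 + 37 = 676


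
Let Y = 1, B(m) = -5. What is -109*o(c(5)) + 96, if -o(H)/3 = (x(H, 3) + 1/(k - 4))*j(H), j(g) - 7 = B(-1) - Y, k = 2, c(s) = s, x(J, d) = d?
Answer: 1827/2 ≈ 913.50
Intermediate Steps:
j(g) = 1 (j(g) = 7 + (-5 - 1*1) = 7 + (-5 - 1) = 7 - 6 = 1)
o(H) = -15/2 (o(H) = -3*(3 + 1/(2 - 4)) = -3*(3 + 1/(-2)) = -3*(3 - 1/2) = -15/2)
-109*o(c(5)) + 96 = -109*(-15/2) + 96 = 1635/2 + 96 = 1827/2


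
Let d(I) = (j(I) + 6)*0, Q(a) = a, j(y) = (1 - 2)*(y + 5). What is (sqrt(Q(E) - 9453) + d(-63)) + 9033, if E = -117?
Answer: 9033 + I*sqrt(9570) ≈ 9033.0 + 97.826*I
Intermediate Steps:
j(y) = -5 - y (j(y) = -(5 + y) = -5 - y)
d(I) = 0 (d(I) = ((-5 - I) + 6)*0 = (1 - I)*0 = 0)
(sqrt(Q(E) - 9453) + d(-63)) + 9033 = (sqrt(-117 - 9453) + 0) + 9033 = (sqrt(-9570) + 0) + 9033 = (I*sqrt(9570) + 0) + 9033 = I*sqrt(9570) + 9033 = 9033 + I*sqrt(9570)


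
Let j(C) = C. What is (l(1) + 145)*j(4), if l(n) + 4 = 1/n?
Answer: 568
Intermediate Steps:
l(n) = -4 + 1/n
(l(1) + 145)*j(4) = ((-4 + 1/1) + 145)*4 = ((-4 + 1) + 145)*4 = (-3 + 145)*4 = 142*4 = 568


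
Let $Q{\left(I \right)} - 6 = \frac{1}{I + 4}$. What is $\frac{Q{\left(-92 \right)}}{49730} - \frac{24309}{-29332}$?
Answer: $\frac{26599369031}{32090967920} \approx 0.82887$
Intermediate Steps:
$Q{\left(I \right)} = 6 + \frac{1}{4 + I}$ ($Q{\left(I \right)} = 6 + \frac{1}{I + 4} = 6 + \frac{1}{4 + I}$)
$\frac{Q{\left(-92 \right)}}{49730} - \frac{24309}{-29332} = \frac{\frac{1}{4 - 92} \left(25 + 6 \left(-92\right)\right)}{49730} - \frac{24309}{-29332} = \frac{25 - 552}{-88} \cdot \frac{1}{49730} - - \frac{24309}{29332} = \left(- \frac{1}{88}\right) \left(-527\right) \frac{1}{49730} + \frac{24309}{29332} = \frac{527}{88} \cdot \frac{1}{49730} + \frac{24309}{29332} = \frac{527}{4376240} + \frac{24309}{29332} = \frac{26599369031}{32090967920}$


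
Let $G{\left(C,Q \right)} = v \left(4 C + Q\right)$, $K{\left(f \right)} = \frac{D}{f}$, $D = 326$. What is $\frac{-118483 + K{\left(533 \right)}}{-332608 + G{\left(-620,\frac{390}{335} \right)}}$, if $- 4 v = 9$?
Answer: $\frac{8462249142}{23357180899} \approx 0.3623$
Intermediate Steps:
$v = - \frac{9}{4}$ ($v = \left(- \frac{1}{4}\right) 9 = - \frac{9}{4} \approx -2.25$)
$K{\left(f \right)} = \frac{326}{f}$
$G{\left(C,Q \right)} = - 9 C - \frac{9 Q}{4}$ ($G{\left(C,Q \right)} = - \frac{9 \left(4 C + Q\right)}{4} = - \frac{9 \left(Q + 4 C\right)}{4} = - 9 C - \frac{9 Q}{4}$)
$\frac{-118483 + K{\left(533 \right)}}{-332608 + G{\left(-620,\frac{390}{335} \right)}} = \frac{-118483 + \frac{326}{533}}{-332608 - \left(-5580 + \frac{9 \cdot \frac{390}{335}}{4}\right)} = \frac{-118483 + 326 \cdot \frac{1}{533}}{-332608 + \left(5580 - \frac{9 \cdot 390 \cdot \frac{1}{335}}{4}\right)} = \frac{-118483 + \frac{326}{533}}{-332608 + \left(5580 - \frac{351}{134}\right)} = - \frac{63151113}{533 \left(-332608 + \left(5580 - \frac{351}{134}\right)\right)} = - \frac{63151113}{533 \left(-332608 + \frac{747369}{134}\right)} = - \frac{63151113}{533 \left(- \frac{43822103}{134}\right)} = \left(- \frac{63151113}{533}\right) \left(- \frac{134}{43822103}\right) = \frac{8462249142}{23357180899}$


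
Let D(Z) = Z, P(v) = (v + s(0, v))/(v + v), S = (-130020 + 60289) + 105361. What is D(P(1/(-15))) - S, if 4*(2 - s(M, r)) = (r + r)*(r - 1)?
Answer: -1069327/30 ≈ -35644.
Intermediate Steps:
s(M, r) = 2 - r*(-1 + r)/2 (s(M, r) = 2 - (r + r)*(r - 1)/4 = 2 - 2*r*(-1 + r)/4 = 2 - r*(-1 + r)/2)
S = 35630 (S = -69731 + 105361 = 35630)
P(v) = (2 - v²/2 + 3*v/2)/(2*v) (P(v) = (v + (2 + v/2 - v²/2))/(v + v) = (2 - v²/2 + 3*v/2)/((2*v)) = (2 - v²/2 + 3*v/2)*(1/(2*v)) = (2 - v²/2 + 3*v/2)/(2*v))
D(P(1/(-15))) - S = (¾ + 1/(1/(-15)) - ¼/(-15)) - 1*35630 = (¾ + 1/(-1/15) - ¼*(-1/15)) - 35630 = (¾ - 15 + 1/60) - 35630 = -427/30 - 35630 = -1069327/30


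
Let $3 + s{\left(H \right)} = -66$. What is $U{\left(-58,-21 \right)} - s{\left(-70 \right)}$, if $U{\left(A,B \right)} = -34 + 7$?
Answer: $42$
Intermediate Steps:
$s{\left(H \right)} = -69$ ($s{\left(H \right)} = -3 - 66 = -69$)
$U{\left(A,B \right)} = -27$
$U{\left(-58,-21 \right)} - s{\left(-70 \right)} = -27 - -69 = -27 + 69 = 42$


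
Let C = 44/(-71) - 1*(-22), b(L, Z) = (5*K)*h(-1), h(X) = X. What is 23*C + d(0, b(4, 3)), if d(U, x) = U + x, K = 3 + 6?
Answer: 31719/71 ≈ 446.75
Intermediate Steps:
K = 9
b(L, Z) = -45 (b(L, Z) = (5*9)*(-1) = 45*(-1) = -45)
C = 1518/71 (C = 44*(-1/71) + 22 = -44/71 + 22 = 1518/71 ≈ 21.380)
23*C + d(0, b(4, 3)) = 23*(1518/71) + (0 - 45) = 34914/71 - 45 = 31719/71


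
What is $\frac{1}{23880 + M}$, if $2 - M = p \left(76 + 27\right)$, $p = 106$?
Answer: $\frac{1}{12964} \approx 7.7137 \cdot 10^{-5}$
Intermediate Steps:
$M = -10916$ ($M = 2 - 106 \left(76 + 27\right) = 2 - 106 \cdot 103 = 2 - 10918 = -10916$)
$\frac{1}{23880 + M} = \frac{1}{23880 - 10916} = \frac{1}{12964}$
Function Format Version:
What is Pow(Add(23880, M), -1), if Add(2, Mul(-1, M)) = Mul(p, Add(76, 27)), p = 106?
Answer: Rational(1, 12964) ≈ 7.7137e-5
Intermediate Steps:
M = -10916 (M = Add(2, Mul(-1, Mul(106, Add(76, 27)))) = Add(2, Mul(-1, Mul(106, 103))) = Add(2, Mul(-1, 10918)) = Add(2, -10918) = -10916)
Pow(Add(23880, M), -1) = Pow(Add(23880, -10916), -1) = Pow(12964, -1) = Rational(1, 12964)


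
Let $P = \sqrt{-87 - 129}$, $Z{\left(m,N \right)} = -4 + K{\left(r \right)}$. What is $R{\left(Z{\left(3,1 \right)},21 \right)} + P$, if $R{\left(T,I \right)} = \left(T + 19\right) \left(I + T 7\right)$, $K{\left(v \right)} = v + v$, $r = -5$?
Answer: $-385 + 6 i \sqrt{6} \approx -385.0 + 14.697 i$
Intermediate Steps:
$K{\left(v \right)} = 2 v$
$Z{\left(m,N \right)} = -14$ ($Z{\left(m,N \right)} = -4 + 2 \left(-5\right) = -4 - 10 = -14$)
$R{\left(T,I \right)} = \left(19 + T\right) \left(I + 7 T\right)$
$P = 6 i \sqrt{6}$ ($P = \sqrt{-216} = 6 i \sqrt{6} \approx 14.697 i$)
$R{\left(Z{\left(3,1 \right)},21 \right)} + P = \left(7 \left(-14\right)^{2} + 19 \cdot 21 + 133 \left(-14\right) + 21 \left(-14\right)\right) + 6 i \sqrt{6} = \left(7 \cdot 196 + 399 - 1862 - 294\right) + 6 i \sqrt{6} = \left(1372 + 399 - 1862 - 294\right) + 6 i \sqrt{6} = -385 + 6 i \sqrt{6}$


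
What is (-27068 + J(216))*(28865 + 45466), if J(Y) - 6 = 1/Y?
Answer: -16092361423/8 ≈ -2.0115e+9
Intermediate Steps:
J(Y) = 6 + 1/Y
(-27068 + J(216))*(28865 + 45466) = (-27068 + (6 + 1/216))*(28865 + 45466) = (-27068 + (6 + 1/216))*74331 = (-27068 + 1297/216)*74331 = -5845391/216*74331 = -16092361423/8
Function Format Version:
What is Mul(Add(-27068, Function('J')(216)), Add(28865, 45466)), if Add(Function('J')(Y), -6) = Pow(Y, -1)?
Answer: Rational(-16092361423, 8) ≈ -2.0115e+9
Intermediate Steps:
Function('J')(Y) = Add(6, Pow(Y, -1))
Mul(Add(-27068, Function('J')(216)), Add(28865, 45466)) = Mul(Add(-27068, Add(6, Pow(216, -1))), Add(28865, 45466)) = Mul(Add(-27068, Add(6, Rational(1, 216))), 74331) = Mul(Add(-27068, Rational(1297, 216)), 74331) = Mul(Rational(-5845391, 216), 74331) = Rational(-16092361423, 8)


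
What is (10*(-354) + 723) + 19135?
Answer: 16318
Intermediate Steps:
(10*(-354) + 723) + 19135 = (-3540 + 723) + 19135 = -2817 + 19135 = 16318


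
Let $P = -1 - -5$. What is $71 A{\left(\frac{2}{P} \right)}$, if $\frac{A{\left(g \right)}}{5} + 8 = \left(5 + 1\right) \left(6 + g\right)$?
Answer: $11005$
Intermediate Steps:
$P = 4$ ($P = -1 + 5 = 4$)
$A{\left(g \right)} = 140 + 30 g$ ($A{\left(g \right)} = -40 + 5 \left(5 + 1\right) \left(6 + g\right) = -40 + 5 \cdot 6 \left(6 + g\right) = -40 + 5 \left(36 + 6 g\right) = -40 + \left(180 + 30 g\right) = 140 + 30 g$)
$71 A{\left(\frac{2}{P} \right)} = 71 \left(140 + 30 \cdot \frac{2}{4}\right) = 71 \left(140 + 30 \cdot 2 \cdot \frac{1}{4}\right) = 71 \left(140 + 30 \cdot \frac{1}{2}\right) = 71 \left(140 + 15\right) = 71 \cdot 155 = 11005$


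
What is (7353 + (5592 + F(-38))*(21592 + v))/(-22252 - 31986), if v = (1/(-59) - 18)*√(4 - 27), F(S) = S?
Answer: -119929321/54238 + 2951951*I*√23/1600021 ≈ -2211.2 + 8.8481*I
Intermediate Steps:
v = -1063*I*√23/59 (v = (-1/59 - 18)*√(-23) = -1063*I*√23/59 ≈ -86.406*I)
(7353 + (5592 + F(-38))*(21592 + v))/(-22252 - 31986) = (7353 + (5592 - 38)*(21592 - 1063*I*√23/59))/(-22252 - 31986) = (7353 + 5554*(21592 - 1063*I*√23/59))/(-54238) = (7353 + (119921968 - 5903902*I*√23/59))*(-1/54238) = (119929321 - 5903902*I*√23/59)*(-1/54238) = -119929321/54238 + 2951951*I*√23/1600021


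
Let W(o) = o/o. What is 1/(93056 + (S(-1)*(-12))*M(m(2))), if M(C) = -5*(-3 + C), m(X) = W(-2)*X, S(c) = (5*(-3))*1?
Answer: 1/93956 ≈ 1.0643e-5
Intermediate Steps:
S(c) = -15 (S(c) = -15*1 = -15)
W(o) = 1
m(X) = X (m(X) = 1*X = X)
M(C) = 15 - 5*C
1/(93056 + (S(-1)*(-12))*M(m(2))) = 1/(93056 + (-15*(-12))*(15 - 5*2)) = 1/(93056 + 180*(15 - 10)) = 1/(93056 + 180*5) = 1/(93056 + 900) = 1/93956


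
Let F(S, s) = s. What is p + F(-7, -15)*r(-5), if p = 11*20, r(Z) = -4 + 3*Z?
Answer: 505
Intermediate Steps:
p = 220
p + F(-7, -15)*r(-5) = 220 - 15*(-4 + 3*(-5)) = 220 - 15*(-4 - 15) = 220 - 15*(-19) = 220 + 285 = 505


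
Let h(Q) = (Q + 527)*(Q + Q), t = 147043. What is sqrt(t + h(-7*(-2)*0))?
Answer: sqrt(147043) ≈ 383.46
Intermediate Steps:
h(Q) = 2*Q*(527 + Q) (h(Q) = (527 + Q)*(2*Q) = 2*Q*(527 + Q))
sqrt(t + h(-7*(-2)*0)) = sqrt(147043 + 2*(-7*(-2)*0)*(527 - 7*(-2)*0)) = sqrt(147043 + 2*(14*0)*(527 + 14*0)) = sqrt(147043 + 2*0*(527 + 0)) = sqrt(147043 + 2*0*527) = sqrt(147043 + 0) = sqrt(147043)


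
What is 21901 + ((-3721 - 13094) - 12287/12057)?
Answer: 61309615/12057 ≈ 5085.0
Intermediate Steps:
21901 + ((-3721 - 13094) - 12287/12057) = 21901 + (-16815 - 12287*1/12057) = 21901 + (-16815 - 12287/12057) = 21901 - 202750742/12057 = 61309615/12057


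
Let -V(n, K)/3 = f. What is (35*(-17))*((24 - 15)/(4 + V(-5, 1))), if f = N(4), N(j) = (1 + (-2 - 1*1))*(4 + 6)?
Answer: -5355/64 ≈ -83.672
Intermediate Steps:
N(j) = -20 (N(j) = (1 + (-2 - 1))*10 = (1 - 3)*10 = -2*10 = -20)
f = -20
V(n, K) = 60 (V(n, K) = -3*(-20) = 60)
(35*(-17))*((24 - 15)/(4 + V(-5, 1))) = (35*(-17))*((24 - 15)/(4 + 60)) = -5355/64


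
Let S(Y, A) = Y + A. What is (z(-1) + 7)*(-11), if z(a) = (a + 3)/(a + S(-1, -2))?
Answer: -143/2 ≈ -71.500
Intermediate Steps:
S(Y, A) = A + Y
z(a) = (3 + a)/(-3 + a) (z(a) = (a + 3)/(a + (-2 - 1)) = (3 + a)/(a - 3) = (3 + a)/(-3 + a))
(z(-1) + 7)*(-11) = ((3 - 1)/(-3 - 1) + 7)*(-11) = (2/(-4) + 7)*(-11) = (-¼*2 + 7)*(-11) = (-½ + 7)*(-11) = (13/2)*(-11) = -143/2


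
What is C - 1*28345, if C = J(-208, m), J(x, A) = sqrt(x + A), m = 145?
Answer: -28345 + 3*I*sqrt(7) ≈ -28345.0 + 7.9373*I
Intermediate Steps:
J(x, A) = sqrt(A + x)
C = 3*I*sqrt(7) (C = sqrt(145 - 208) = sqrt(-63) = 3*I*sqrt(7) ≈ 7.9373*I)
C - 1*28345 = 3*I*sqrt(7) - 1*28345 = 3*I*sqrt(7) - 28345 = -28345 + 3*I*sqrt(7)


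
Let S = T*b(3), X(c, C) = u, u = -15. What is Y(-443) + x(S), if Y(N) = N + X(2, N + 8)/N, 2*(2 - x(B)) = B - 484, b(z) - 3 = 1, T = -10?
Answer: -79282/443 ≈ -178.97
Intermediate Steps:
b(z) = 4 (b(z) = 3 + 1 = 4)
X(c, C) = -15
S = -40 (S = -10*4 = -40)
x(B) = 244 - B/2 (x(B) = 2 - (B - 484)/2 = 2 - (-484 + B)/2 = 2 + (242 - B/2) = 244 - B/2)
Y(N) = N - 15/N
Y(-443) + x(S) = (-443 - 15/(-443)) + (244 - 1/2*(-40)) = (-443 - 15*(-1/443)) + (244 + 20) = (-443 + 15/443) + 264 = -196234/443 + 264 = -79282/443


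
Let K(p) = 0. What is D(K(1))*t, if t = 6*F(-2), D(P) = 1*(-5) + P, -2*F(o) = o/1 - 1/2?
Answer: -75/2 ≈ -37.500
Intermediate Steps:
F(o) = 1/4 - o/2 (F(o) = -(o/1 - 1/2)/2 = -(o*1 - 1*1/2)/2 = -(o - 1/2)/2 = -(-1/2 + o)/2 = 1/4 - o/2)
D(P) = -5 + P
t = 15/2 (t = 6*(1/4 - 1/2*(-2)) = 6*(1/4 + 1) = 6*(5/4) = 15/2 ≈ 7.5000)
D(K(1))*t = (-5 + 0)*(15/2) = -5*15/2 = -75/2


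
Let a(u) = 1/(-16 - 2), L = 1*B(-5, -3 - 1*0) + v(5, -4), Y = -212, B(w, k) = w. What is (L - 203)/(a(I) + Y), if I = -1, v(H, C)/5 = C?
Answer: 4104/3817 ≈ 1.0752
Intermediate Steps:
v(H, C) = 5*C
L = -25 (L = 1*(-5) + 5*(-4) = -5 - 20 = -25)
a(u) = -1/18 (a(u) = 1/(-18) = -1/18)
(L - 203)/(a(I) + Y) = (-25 - 203)/(-1/18 - 212) = -228/(-3817/18) = -228*(-18/3817) = 4104/3817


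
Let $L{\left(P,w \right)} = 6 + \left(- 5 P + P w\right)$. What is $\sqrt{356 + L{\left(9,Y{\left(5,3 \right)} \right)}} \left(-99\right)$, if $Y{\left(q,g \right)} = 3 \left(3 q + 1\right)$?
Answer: $- 99 \sqrt{749} \approx -2709.4$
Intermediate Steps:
$Y{\left(q,g \right)} = 3 + 9 q$ ($Y{\left(q,g \right)} = 3 \left(1 + 3 q\right) = 3 + 9 q$)
$L{\left(P,w \right)} = 6 - 5 P + P w$
$\sqrt{356 + L{\left(9,Y{\left(5,3 \right)} \right)}} \left(-99\right) = \sqrt{356 + \left(6 - 45 + 9 \left(3 + 9 \cdot 5\right)\right)} \left(-99\right) = \sqrt{356 + \left(6 - 45 + 9 \left(3 + 45\right)\right)} \left(-99\right) = \sqrt{356 + \left(6 - 45 + 9 \cdot 48\right)} \left(-99\right) = \sqrt{356 + \left(6 - 45 + 432\right)} \left(-99\right) = \sqrt{356 + 393} \left(-99\right) = \sqrt{749} \left(-99\right) = - 99 \sqrt{749}$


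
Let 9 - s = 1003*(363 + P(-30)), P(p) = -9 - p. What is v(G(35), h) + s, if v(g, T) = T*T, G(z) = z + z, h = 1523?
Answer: 1934386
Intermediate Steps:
G(z) = 2*z
v(g, T) = T**2
s = -385143 (s = 9 - 1003*(363 + (-9 - 1*(-30))) = 9 - 1003*(363 + (-9 + 30)) = 9 - 1003*(363 + 21) = 9 - 1003*384 = 9 - 1*385152 = 9 - 385152 = -385143)
v(G(35), h) + s = 1523**2 - 385143 = 2319529 - 385143 = 1934386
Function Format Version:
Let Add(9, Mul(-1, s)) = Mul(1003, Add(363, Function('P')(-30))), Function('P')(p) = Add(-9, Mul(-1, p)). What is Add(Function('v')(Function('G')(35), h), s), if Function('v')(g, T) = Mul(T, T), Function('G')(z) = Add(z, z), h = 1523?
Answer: 1934386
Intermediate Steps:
Function('G')(z) = Mul(2, z)
Function('v')(g, T) = Pow(T, 2)
s = -385143 (s = Add(9, Mul(-1, Mul(1003, Add(363, Add(-9, Mul(-1, -30)))))) = Add(9, Mul(-1, Mul(1003, Add(363, Add(-9, 30))))) = Add(9, Mul(-1, Mul(1003, Add(363, 21)))) = Add(9, Mul(-1, Mul(1003, 384))) = Add(9, Mul(-1, 385152)) = Add(9, -385152) = -385143)
Add(Function('v')(Function('G')(35), h), s) = Add(Pow(1523, 2), -385143) = Add(2319529, -385143) = 1934386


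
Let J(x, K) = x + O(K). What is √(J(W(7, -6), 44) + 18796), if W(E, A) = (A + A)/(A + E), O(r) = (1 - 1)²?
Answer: 4*√1174 ≈ 137.05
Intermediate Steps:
O(r) = 0 (O(r) = 0² = 0)
W(E, A) = 2*A/(A + E) (W(E, A) = (2*A)/(A + E) = 2*A/(A + E))
J(x, K) = x (J(x, K) = x + 0 = x)
√(J(W(7, -6), 44) + 18796) = √(2*(-6)/(-6 + 7) + 18796) = √(2*(-6)/1 + 18796) = √(2*(-6)*1 + 18796) = √(-12 + 18796) = √18784 = 4*√1174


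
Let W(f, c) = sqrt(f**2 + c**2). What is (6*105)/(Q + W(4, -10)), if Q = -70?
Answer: -11025/1196 - 315*sqrt(29)/1196 ≈ -10.637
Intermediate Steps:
W(f, c) = sqrt(c**2 + f**2)
(6*105)/(Q + W(4, -10)) = (6*105)/(-70 + sqrt((-10)**2 + 4**2)) = 630/(-70 + sqrt(100 + 16)) = 630/(-70 + sqrt(116)) = 630/(-70 + 2*sqrt(29))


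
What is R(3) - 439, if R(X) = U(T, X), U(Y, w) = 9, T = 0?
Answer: -430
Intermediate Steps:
R(X) = 9
R(3) - 439 = 9 - 439 = -430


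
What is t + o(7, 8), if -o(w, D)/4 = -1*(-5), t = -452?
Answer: -472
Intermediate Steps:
o(w, D) = -20 (o(w, D) = -(-4)*(-5) = -4*5 = -20)
t + o(7, 8) = -452 - 20 = -472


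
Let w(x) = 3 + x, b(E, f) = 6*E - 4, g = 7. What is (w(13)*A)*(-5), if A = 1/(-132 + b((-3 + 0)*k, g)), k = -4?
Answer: 5/4 ≈ 1.2500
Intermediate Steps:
b(E, f) = -4 + 6*E
A = -1/64 (A = 1/(-132 + (-4 + 6*((-3 + 0)*(-4)))) = 1/(-132 + (-4 + 6*(-3*(-4)))) = 1/(-132 + (-4 + 6*12)) = 1/(-132 + (-4 + 72)) = 1/(-132 + 68) = 1/(-64) = -1/64 ≈ -0.015625)
(w(13)*A)*(-5) = ((3 + 13)*(-1/64))*(-5) = (16*(-1/64))*(-5) = -¼*(-5) = 5/4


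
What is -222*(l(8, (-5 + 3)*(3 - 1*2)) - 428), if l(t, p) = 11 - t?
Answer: 94350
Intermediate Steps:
-222*(l(8, (-5 + 3)*(3 - 1*2)) - 428) = -222*((11 - 1*8) - 428) = -222*((11 - 8) - 428) = -222*(3 - 428) = -222*(-425) = 94350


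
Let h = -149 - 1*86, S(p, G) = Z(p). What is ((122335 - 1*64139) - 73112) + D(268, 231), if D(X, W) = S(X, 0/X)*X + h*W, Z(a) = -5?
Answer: -70541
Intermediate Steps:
S(p, G) = -5
h = -235 (h = -149 - 86 = -235)
D(X, W) = -235*W - 5*X (D(X, W) = -5*X - 235*W = -235*W - 5*X)
((122335 - 1*64139) - 73112) + D(268, 231) = ((122335 - 1*64139) - 73112) + (-235*231 - 5*268) = ((122335 - 64139) - 73112) + (-54285 - 1340) = (58196 - 73112) - 55625 = -14916 - 55625 = -70541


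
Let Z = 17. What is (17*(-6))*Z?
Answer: -1734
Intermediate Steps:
(17*(-6))*Z = (17*(-6))*17 = -102*17 = -1734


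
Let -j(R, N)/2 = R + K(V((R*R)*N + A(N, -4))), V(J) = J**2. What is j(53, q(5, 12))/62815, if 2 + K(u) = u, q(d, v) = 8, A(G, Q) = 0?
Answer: -201996334/12563 ≈ -16079.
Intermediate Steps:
K(u) = -2 + u
j(R, N) = 4 - 2*R - 2*N**2*R**4 (j(R, N) = -2*(R + (-2 + ((R*R)*N + 0)**2)) = -2*(R + (-2 + (R**2*N + 0)**2)) = -2*(R + (-2 + (N*R**2 + 0)**2)) = -2*(R + (-2 + (N*R**2)**2)) = -2*(R + (-2 + N**2*R**4)) = -2*(-2 + R + N**2*R**4) = 4 - 2*R - 2*N**2*R**4)
j(53, q(5, 12))/62815 = (4 - 2*53 - 2*8**2*53**4)/62815 = (4 - 106 - 2*64*7890481)*(1/62815) = (4 - 106 - 1009981568)*(1/62815) = -1009981670*1/62815 = -201996334/12563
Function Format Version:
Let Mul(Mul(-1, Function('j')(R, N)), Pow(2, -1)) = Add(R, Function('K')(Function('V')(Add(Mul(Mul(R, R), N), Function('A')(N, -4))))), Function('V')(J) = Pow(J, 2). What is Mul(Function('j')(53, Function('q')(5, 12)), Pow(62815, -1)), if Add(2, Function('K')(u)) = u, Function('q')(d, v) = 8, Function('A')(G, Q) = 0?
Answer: Rational(-201996334, 12563) ≈ -16079.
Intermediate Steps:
Function('K')(u) = Add(-2, u)
Function('j')(R, N) = Add(4, Mul(-2, R), Mul(-2, Pow(N, 2), Pow(R, 4))) (Function('j')(R, N) = Mul(-2, Add(R, Add(-2, Pow(Add(Mul(Mul(R, R), N), 0), 2)))) = Mul(-2, Add(R, Add(-2, Pow(Add(Mul(Pow(R, 2), N), 0), 2)))) = Mul(-2, Add(R, Add(-2, Pow(Add(Mul(N, Pow(R, 2)), 0), 2)))) = Mul(-2, Add(R, Add(-2, Pow(Mul(N, Pow(R, 2)), 2)))) = Mul(-2, Add(R, Add(-2, Mul(Pow(N, 2), Pow(R, 4))))) = Mul(-2, Add(-2, R, Mul(Pow(N, 2), Pow(R, 4)))) = Add(4, Mul(-2, R), Mul(-2, Pow(N, 2), Pow(R, 4))))
Mul(Function('j')(53, Function('q')(5, 12)), Pow(62815, -1)) = Mul(Add(4, Mul(-2, 53), Mul(-2, Pow(8, 2), Pow(53, 4))), Pow(62815, -1)) = Mul(Add(4, -106, Mul(-2, 64, 7890481)), Rational(1, 62815)) = Mul(Add(4, -106, -1009981568), Rational(1, 62815)) = Mul(-1009981670, Rational(1, 62815)) = Rational(-201996334, 12563)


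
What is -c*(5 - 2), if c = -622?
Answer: 1866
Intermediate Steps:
-c*(5 - 2) = -(-622)*(5 - 2) = -(-622)*3 = -1*(-1866) = 1866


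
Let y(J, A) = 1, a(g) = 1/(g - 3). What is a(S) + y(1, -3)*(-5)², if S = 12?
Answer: 226/9 ≈ 25.111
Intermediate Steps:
a(g) = 1/(-3 + g)
a(S) + y(1, -3)*(-5)² = 1/(-3 + 12) + 1*(-5)² = 1/9 + 1*25 = ⅑ + 25 = 226/9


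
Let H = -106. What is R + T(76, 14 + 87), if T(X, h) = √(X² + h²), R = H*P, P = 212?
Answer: -22472 + √15977 ≈ -22346.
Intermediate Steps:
R = -22472 (R = -106*212 = -22472)
R + T(76, 14 + 87) = -22472 + √(76² + (14 + 87)²) = -22472 + √(5776 + 101²) = -22472 + √(5776 + 10201) = -22472 + √15977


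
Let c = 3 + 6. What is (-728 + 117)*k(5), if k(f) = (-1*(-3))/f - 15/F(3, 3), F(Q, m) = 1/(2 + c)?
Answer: 502242/5 ≈ 1.0045e+5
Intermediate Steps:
c = 9
F(Q, m) = 1/11 (F(Q, m) = 1/(2 + 9) = 1/11)
k(f) = -165 + 3/f (k(f) = (-1*(-3))/f - 15/1/11 = 3/f - 15*11 = 3/f - 165 = -165 + 3/f)
(-728 + 117)*k(5) = (-728 + 117)*(-165 + 3/5) = -611*(-165 + 3*(1/5)) = -611*(-165 + 3/5) = -611*(-822/5) = 502242/5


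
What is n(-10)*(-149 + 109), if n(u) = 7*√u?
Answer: -280*I*√10 ≈ -885.44*I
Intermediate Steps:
n(-10)*(-149 + 109) = (7*√(-10))*(-149 + 109) = (7*(I*√10))*(-40) = (7*I*√10)*(-40) = -280*I*√10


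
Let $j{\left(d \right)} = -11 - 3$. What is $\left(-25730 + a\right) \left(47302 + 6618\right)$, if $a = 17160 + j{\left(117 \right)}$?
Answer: $-462849280$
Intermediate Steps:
$j{\left(d \right)} = -14$ ($j{\left(d \right)} = -11 - 3 = -14$)
$a = 17146$ ($a = 17160 - 14 = 17146$)
$\left(-25730 + a\right) \left(47302 + 6618\right) = \left(-25730 + 17146\right) \left(47302 + 6618\right) = \left(-8584\right) 53920 = -462849280$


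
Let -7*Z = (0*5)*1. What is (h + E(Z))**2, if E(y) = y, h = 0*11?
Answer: 0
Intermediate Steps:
Z = 0 (Z = -0*5/7 = -0 = -1/7*0 = 0)
h = 0
(h + E(Z))**2 = (0 + 0)**2 = 0**2 = 0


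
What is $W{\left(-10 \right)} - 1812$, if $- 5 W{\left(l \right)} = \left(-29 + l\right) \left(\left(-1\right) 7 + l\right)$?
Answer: $- \frac{9723}{5} \approx -1944.6$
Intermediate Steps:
$W{\left(l \right)} = - \frac{\left(-29 + l\right) \left(-7 + l\right)}{5}$ ($W{\left(l \right)} = - \frac{\left(-29 + l\right) \left(\left(-1\right) 7 + l\right)}{5} = - \frac{\left(-29 + l\right) \left(-7 + l\right)}{5}$)
$W{\left(-10 \right)} - 1812 = \left(- \frac{203}{5} - \frac{\left(-10\right)^{2}}{5} + \frac{36}{5} \left(-10\right)\right) - 1812 = \left(- \frac{203}{5} - 20 - 72\right) - 1812 = - \frac{663}{5} - 1812 = - \frac{9723}{5}$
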